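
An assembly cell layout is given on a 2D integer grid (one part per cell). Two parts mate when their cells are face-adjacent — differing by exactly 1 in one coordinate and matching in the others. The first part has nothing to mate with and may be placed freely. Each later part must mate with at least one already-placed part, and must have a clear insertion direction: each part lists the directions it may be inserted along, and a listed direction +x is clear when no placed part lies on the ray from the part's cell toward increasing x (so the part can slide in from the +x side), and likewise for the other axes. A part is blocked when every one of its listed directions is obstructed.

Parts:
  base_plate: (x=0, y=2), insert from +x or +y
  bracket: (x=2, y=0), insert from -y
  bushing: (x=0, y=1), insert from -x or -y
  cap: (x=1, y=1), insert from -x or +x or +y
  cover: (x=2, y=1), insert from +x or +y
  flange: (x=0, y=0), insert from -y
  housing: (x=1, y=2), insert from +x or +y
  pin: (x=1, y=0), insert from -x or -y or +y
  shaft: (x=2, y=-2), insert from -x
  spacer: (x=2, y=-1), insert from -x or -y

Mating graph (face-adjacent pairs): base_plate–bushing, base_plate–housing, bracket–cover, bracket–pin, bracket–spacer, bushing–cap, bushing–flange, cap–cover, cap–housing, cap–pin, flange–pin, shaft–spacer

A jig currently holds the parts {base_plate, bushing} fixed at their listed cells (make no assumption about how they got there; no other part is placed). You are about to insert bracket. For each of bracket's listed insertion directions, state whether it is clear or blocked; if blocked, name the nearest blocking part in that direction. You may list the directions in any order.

-y: ray from bracket(2, 0) has no placed part ⇒ clear

-y: clear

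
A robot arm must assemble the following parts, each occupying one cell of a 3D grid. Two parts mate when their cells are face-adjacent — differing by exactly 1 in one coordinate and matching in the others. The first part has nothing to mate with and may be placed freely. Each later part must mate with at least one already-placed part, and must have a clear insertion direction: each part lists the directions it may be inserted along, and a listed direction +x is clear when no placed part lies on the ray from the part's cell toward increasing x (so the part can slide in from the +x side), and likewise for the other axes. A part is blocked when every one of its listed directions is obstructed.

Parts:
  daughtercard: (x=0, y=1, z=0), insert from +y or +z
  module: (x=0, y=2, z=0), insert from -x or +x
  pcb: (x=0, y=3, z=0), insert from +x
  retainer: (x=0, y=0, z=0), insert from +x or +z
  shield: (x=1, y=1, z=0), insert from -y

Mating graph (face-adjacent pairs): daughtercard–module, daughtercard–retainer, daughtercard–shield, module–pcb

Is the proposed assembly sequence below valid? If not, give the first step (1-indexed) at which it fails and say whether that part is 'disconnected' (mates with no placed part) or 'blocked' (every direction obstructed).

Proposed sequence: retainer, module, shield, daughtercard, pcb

Invalid at step 2 (disconnected)

1. retainer@(0, 0, 0) [+x clear] — {retainer}
2. module@(0, 2, 0) — no placed neighbour ⇒ disconnected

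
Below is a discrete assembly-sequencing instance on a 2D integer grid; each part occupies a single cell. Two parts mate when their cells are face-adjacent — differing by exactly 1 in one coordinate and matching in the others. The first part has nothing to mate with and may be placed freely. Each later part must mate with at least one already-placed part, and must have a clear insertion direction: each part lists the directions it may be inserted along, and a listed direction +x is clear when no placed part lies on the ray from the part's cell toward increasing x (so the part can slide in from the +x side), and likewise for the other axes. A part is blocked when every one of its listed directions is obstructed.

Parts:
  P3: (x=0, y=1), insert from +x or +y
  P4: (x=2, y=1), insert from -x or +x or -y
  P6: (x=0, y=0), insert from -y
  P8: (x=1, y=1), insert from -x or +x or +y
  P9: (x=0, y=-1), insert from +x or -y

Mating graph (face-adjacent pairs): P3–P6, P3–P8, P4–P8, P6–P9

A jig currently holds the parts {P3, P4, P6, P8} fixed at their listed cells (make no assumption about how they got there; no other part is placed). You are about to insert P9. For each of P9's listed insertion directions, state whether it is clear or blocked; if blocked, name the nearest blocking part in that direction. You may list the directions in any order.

+x: ray from P9(0, -1) has no placed part ⇒ clear
-y: ray from P9(0, -1) has no placed part ⇒ clear

+x: clear; -y: clear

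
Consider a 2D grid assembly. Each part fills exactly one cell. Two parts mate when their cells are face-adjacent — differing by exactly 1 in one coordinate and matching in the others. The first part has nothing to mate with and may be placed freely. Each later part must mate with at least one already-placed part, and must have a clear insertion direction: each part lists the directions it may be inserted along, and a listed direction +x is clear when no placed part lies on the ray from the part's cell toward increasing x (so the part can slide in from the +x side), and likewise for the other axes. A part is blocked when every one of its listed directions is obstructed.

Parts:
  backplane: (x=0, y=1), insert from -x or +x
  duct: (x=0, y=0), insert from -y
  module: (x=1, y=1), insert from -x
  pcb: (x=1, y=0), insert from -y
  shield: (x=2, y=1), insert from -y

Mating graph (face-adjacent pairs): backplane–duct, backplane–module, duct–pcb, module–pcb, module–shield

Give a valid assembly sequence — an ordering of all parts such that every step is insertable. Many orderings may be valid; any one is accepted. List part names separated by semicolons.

shield; module; backplane; pcb; duct

1. shield@(2, 1) [-y clear] — {shield}
2. module@(1, 1) [-x clear] — {module, shield}
3. backplane@(0, 1) [-x clear] — {backplane, module, shield}
4. pcb@(1, 0) [-y clear] — {backplane, module, pcb, shield}
5. duct@(0, 0) [-y clear] — {backplane, duct, module, pcb, shield}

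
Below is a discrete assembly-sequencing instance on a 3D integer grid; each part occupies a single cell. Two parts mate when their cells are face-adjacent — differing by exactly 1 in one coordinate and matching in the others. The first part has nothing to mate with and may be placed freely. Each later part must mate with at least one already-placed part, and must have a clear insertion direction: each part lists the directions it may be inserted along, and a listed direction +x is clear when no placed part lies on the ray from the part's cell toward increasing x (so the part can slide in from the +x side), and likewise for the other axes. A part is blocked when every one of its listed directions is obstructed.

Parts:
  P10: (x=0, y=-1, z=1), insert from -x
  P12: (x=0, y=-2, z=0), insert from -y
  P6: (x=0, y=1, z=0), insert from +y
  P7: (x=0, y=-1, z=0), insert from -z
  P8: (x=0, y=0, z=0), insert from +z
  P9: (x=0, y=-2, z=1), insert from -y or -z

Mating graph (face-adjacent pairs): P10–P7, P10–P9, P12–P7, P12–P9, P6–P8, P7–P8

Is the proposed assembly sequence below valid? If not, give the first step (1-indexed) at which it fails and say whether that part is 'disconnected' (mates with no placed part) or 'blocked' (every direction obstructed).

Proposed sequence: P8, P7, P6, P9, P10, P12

Invalid at step 4 (disconnected)

1. P8@(0, 0, 0) [+z clear] — {P8}
2. P7@(0, -1, 0) [-z clear] — {P7, P8}
3. P6@(0, 1, 0) [+y clear] — {P6, P7, P8}
4. P9@(0, -2, 1) — no placed neighbour ⇒ disconnected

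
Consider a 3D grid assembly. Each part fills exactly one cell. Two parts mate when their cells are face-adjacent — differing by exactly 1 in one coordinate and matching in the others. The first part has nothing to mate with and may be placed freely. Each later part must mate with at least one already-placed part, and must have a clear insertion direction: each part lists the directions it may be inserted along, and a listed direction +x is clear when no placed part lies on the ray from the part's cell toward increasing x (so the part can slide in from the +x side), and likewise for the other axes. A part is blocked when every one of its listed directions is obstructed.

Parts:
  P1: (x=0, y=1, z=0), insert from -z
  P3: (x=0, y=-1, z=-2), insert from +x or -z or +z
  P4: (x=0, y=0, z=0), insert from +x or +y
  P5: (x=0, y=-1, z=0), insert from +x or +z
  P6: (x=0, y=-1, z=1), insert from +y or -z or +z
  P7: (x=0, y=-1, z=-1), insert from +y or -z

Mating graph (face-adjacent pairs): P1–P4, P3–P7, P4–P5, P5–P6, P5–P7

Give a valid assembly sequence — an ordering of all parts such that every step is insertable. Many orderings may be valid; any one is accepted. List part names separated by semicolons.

P5; P6; P4; P1; P7; P3

1. P5@(0, -1, 0) [+x clear] — {P5}
2. P6@(0, -1, 1) [+y clear] — {P5, P6}
3. P4@(0, 0, 0) [+x clear] — {P4, P5, P6}
4. P1@(0, 1, 0) [-z clear] — {P1, P4, P5, P6}
5. P7@(0, -1, -1) [+y clear] — {P1, P4, P5, P6, P7}
6. P3@(0, -1, -2) [+x clear] — {P1, P3, P4, P5, P6, P7}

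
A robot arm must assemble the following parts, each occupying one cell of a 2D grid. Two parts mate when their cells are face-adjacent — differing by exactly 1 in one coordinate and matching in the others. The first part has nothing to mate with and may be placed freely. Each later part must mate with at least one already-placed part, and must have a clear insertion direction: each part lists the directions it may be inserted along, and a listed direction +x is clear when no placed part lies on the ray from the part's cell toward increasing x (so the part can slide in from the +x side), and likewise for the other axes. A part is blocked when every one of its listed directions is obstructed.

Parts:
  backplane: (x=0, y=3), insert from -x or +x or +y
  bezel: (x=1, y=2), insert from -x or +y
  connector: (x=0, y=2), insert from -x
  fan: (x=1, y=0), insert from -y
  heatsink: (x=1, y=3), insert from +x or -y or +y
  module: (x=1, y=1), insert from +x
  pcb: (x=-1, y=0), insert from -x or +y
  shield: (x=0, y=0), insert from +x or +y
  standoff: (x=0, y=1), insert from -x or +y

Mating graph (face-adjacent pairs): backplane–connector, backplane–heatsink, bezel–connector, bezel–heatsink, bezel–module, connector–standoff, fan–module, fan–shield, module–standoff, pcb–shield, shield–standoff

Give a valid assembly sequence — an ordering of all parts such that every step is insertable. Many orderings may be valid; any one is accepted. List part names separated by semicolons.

1. standoff@(0, 1) [-x clear] — {standoff}
2. module@(1, 1) [+x clear] — {module, standoff}
3. shield@(0, 0) [+x clear] — {module, shield, standoff}
4. pcb@(-1, 0) [-x clear] — {module, pcb, shield, standoff}
5. fan@(1, 0) [-y clear] — {fan, module, pcb, shield, standoff}
6. connector@(0, 2) [-x clear] — {connector, fan, module, pcb, shield, standoff}
7. backplane@(0, 3) [-x clear] — {backplane, connector, fan, module, pcb, shield, standoff}
8. bezel@(1, 2) [+y clear] — {backplane, bezel, connector, fan, module, pcb, shield, standoff}
9. heatsink@(1, 3) [+x clear] — {backplane, bezel, connector, fan, heatsink, module, pcb, shield, standoff}

standoff; module; shield; pcb; fan; connector; backplane; bezel; heatsink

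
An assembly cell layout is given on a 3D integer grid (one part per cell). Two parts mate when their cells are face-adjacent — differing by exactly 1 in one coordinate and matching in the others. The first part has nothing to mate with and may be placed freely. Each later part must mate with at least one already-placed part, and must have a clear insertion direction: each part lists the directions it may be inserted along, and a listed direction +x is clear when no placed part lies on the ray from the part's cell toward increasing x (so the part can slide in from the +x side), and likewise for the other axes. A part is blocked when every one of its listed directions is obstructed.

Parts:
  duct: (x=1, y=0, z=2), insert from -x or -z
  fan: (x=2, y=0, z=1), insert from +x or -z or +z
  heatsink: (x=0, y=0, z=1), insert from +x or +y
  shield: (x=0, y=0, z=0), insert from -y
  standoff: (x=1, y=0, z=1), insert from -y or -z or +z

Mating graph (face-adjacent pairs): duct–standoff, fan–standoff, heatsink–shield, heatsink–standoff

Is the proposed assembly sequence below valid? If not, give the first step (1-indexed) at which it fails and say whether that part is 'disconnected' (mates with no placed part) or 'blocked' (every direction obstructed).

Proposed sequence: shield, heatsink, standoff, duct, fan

Valid

1. shield@(0, 0, 0) [-y clear] — {shield}
2. heatsink@(0, 0, 1) [+x clear] — {heatsink, shield}
3. standoff@(1, 0, 1) [-y clear] — {heatsink, shield, standoff}
4. duct@(1, 0, 2) [-x clear] — {duct, heatsink, shield, standoff}
5. fan@(2, 0, 1) [+x clear] — {duct, fan, heatsink, shield, standoff}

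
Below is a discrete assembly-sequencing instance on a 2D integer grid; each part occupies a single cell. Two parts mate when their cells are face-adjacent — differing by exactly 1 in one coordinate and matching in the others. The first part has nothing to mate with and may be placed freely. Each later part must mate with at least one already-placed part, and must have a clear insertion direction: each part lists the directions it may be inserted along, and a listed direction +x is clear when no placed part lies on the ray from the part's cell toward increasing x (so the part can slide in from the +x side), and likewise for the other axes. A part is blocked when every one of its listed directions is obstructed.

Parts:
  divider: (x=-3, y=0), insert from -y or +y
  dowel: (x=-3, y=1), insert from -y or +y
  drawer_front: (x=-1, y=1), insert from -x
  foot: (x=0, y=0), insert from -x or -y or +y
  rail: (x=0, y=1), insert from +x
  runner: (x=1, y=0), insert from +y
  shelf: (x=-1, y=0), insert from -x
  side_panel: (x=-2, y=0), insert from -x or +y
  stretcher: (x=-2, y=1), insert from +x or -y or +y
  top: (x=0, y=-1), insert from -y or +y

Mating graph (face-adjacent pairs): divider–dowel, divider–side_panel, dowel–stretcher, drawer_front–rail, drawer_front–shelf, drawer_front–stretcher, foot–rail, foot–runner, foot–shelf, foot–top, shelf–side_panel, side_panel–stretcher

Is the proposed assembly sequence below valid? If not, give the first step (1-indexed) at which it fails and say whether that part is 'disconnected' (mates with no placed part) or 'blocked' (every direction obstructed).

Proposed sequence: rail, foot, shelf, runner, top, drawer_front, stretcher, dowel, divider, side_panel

1. rail@(0, 1) [+x clear] — {rail}
2. foot@(0, 0) [-x clear] — {foot, rail}
3. shelf@(-1, 0) [-x clear] — {foot, rail, shelf}
4. runner@(1, 0) [+y clear] — {foot, rail, runner, shelf}
5. top@(0, -1) [-y clear] — {foot, rail, runner, shelf, top}
6. drawer_front@(-1, 1) [-x clear] — {drawer_front, foot, rail, runner, shelf, top}
7. stretcher@(-2, 1) [-y clear] — {drawer_front, foot, rail, runner, shelf, stretcher, top}
8. dowel@(-3, 1) [-y clear] — {dowel, drawer_front, foot, rail, runner, shelf, stretcher, top}
9. divider@(-3, 0) [-y clear] — {divider, dowel, drawer_front, foot, rail, runner, shelf, stretcher, top}
10. side_panel@(-2, 0) — -x/+y all obstructed ⇒ blocked

Invalid at step 10 (blocked)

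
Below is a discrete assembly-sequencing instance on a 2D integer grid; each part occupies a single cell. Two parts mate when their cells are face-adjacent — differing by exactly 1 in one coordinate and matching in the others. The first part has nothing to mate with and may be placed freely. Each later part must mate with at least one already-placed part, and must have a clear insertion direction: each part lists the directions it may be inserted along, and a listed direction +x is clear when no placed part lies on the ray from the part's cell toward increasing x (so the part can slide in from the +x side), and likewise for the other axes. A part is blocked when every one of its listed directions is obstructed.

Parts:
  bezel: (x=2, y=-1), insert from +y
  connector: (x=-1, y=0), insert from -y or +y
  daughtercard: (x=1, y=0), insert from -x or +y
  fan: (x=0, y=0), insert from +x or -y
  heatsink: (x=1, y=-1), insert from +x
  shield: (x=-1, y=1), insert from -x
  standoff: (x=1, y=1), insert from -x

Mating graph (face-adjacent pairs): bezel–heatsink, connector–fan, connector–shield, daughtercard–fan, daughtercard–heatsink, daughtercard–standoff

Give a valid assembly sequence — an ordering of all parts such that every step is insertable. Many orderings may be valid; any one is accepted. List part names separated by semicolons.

fan; connector; daughtercard; standoff; shield; heatsink; bezel

1. fan@(0, 0) [+x clear] — {fan}
2. connector@(-1, 0) [-y clear] — {connector, fan}
3. daughtercard@(1, 0) [+y clear] — {connector, daughtercard, fan}
4. standoff@(1, 1) [-x clear] — {connector, daughtercard, fan, standoff}
5. shield@(-1, 1) [-x clear] — {connector, daughtercard, fan, shield, standoff}
6. heatsink@(1, -1) [+x clear] — {connector, daughtercard, fan, heatsink, shield, standoff}
7. bezel@(2, -1) [+y clear] — {bezel, connector, daughtercard, fan, heatsink, shield, standoff}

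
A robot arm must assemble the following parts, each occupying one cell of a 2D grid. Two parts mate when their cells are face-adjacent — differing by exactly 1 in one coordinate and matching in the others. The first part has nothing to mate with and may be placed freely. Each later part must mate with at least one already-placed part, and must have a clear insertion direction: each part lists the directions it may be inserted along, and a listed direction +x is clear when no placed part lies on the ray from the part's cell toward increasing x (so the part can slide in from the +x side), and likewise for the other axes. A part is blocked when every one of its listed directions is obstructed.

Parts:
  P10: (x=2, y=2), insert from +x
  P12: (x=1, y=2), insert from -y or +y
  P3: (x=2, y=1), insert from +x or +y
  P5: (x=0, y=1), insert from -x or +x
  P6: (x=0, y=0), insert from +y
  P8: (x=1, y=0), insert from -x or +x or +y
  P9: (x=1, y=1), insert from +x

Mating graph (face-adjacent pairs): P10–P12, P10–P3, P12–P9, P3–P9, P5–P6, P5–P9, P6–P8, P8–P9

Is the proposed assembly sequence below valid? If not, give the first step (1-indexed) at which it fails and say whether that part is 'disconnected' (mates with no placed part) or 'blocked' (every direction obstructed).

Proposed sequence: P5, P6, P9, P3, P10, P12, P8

1. P5@(0, 1) [-x clear] — {P5}
2. P6@(0, 0) — +y all obstructed ⇒ blocked

Invalid at step 2 (blocked)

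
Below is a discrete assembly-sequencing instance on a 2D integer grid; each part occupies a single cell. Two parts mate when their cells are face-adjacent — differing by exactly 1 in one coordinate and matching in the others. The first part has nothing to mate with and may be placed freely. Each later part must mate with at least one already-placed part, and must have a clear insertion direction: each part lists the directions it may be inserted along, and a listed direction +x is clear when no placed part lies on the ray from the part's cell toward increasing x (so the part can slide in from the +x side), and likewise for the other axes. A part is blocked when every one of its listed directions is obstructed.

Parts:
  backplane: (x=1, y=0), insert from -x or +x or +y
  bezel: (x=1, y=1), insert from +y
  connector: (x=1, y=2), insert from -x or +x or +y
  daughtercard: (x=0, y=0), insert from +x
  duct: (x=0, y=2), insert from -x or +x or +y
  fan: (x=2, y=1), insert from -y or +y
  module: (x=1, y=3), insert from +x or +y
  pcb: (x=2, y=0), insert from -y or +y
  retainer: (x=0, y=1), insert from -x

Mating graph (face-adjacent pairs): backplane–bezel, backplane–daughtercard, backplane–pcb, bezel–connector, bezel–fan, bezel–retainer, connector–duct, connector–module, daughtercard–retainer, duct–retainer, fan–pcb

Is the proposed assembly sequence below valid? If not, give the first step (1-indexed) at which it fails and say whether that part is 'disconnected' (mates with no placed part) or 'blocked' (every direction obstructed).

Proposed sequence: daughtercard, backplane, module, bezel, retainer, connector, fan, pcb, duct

Invalid at step 3 (disconnected)

1. daughtercard@(0, 0) [+x clear] — {daughtercard}
2. backplane@(1, 0) [+x clear] — {backplane, daughtercard}
3. module@(1, 3) — no placed neighbour ⇒ disconnected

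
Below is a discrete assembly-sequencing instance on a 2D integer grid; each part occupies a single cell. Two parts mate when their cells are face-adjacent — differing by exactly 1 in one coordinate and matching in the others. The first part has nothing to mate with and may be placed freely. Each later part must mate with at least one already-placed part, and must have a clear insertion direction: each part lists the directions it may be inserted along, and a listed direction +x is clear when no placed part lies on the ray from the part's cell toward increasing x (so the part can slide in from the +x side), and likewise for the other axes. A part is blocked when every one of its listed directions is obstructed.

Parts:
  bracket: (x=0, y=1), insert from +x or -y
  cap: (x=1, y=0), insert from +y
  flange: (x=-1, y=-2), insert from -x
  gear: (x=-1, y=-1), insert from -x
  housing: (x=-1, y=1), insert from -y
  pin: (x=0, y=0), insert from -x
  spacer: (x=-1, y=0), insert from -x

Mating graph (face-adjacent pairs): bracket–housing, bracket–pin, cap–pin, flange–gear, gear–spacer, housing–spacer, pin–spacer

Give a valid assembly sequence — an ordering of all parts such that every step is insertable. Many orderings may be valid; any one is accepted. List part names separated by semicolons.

1. bracket@(0, 1) [+x clear] — {bracket}
2. housing@(-1, 1) [-y clear] — {bracket, housing}
3. pin@(0, 0) [-x clear] — {bracket, housing, pin}
4. spacer@(-1, 0) [-x clear] — {bracket, housing, pin, spacer}
5. gear@(-1, -1) [-x clear] — {bracket, gear, housing, pin, spacer}
6. flange@(-1, -2) [-x clear] — {bracket, flange, gear, housing, pin, spacer}
7. cap@(1, 0) [+y clear] — {bracket, cap, flange, gear, housing, pin, spacer}

bracket; housing; pin; spacer; gear; flange; cap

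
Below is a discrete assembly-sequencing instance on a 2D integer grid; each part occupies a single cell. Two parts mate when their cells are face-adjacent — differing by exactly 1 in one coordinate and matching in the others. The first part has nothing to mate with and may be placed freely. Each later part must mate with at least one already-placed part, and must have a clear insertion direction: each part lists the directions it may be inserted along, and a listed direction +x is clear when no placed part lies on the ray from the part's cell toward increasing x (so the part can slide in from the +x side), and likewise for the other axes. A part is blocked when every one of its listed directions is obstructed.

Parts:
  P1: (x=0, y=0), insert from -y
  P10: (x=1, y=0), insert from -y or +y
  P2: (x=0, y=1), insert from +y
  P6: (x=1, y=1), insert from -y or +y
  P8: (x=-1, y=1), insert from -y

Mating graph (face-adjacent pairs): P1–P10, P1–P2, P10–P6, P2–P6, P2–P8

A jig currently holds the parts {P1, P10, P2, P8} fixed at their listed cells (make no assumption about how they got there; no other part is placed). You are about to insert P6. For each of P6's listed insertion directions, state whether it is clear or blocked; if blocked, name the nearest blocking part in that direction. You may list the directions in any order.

+y: clear; -y: blocked by P10

-y: nearest on ray is P10@(1, 0) ⇒ blocked
+y: ray from P6(1, 1) has no placed part ⇒ clear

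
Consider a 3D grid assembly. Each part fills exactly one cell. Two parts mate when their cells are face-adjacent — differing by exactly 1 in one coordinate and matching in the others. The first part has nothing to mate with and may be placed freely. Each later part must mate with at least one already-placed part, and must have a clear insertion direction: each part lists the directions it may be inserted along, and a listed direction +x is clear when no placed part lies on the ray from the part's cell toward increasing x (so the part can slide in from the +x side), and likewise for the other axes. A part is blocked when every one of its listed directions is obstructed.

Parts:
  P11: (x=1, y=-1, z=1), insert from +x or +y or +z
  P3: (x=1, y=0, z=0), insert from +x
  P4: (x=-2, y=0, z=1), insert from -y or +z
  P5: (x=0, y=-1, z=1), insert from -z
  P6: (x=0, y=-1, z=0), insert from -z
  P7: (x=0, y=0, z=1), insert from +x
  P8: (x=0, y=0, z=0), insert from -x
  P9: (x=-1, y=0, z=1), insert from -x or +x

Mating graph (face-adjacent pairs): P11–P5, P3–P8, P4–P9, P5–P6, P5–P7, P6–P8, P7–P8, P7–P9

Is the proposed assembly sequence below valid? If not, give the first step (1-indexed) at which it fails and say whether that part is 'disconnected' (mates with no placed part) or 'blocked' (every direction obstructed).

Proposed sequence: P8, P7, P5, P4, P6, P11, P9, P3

Invalid at step 4 (disconnected)

1. P8@(0, 0, 0) [-x clear] — {P8}
2. P7@(0, 0, 1) [+x clear] — {P7, P8}
3. P5@(0, -1, 1) [-z clear] — {P5, P7, P8}
4. P4@(-2, 0, 1) — no placed neighbour ⇒ disconnected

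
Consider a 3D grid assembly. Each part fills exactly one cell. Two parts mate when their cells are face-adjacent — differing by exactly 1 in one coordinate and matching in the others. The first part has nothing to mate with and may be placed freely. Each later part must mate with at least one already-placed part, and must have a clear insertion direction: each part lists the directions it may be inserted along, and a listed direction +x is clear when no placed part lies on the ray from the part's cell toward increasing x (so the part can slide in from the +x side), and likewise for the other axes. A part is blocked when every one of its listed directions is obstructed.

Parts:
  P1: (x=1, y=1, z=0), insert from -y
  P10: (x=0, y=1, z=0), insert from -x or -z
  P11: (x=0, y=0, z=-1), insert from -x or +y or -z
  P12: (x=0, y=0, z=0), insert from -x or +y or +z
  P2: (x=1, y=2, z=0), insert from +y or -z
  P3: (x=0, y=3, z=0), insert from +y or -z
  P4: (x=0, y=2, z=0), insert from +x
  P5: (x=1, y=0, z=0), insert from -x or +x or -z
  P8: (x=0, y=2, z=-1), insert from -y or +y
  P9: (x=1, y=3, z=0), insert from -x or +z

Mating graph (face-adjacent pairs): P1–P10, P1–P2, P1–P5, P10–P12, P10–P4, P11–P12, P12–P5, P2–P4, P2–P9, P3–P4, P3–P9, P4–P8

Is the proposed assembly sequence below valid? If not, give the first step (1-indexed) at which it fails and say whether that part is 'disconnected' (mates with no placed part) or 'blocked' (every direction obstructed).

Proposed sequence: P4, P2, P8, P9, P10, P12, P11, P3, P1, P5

1. P4@(0, 2, 0) [+x clear] — {P4}
2. P2@(1, 2, 0) [+y clear] — {P2, P4}
3. P8@(0, 2, -1) [-y clear] — {P2, P4, P8}
4. P9@(1, 3, 0) [-x clear] — {P2, P4, P8, P9}
5. P10@(0, 1, 0) [-x clear] — {P10, P2, P4, P8, P9}
6. P12@(0, 0, 0) [-x clear] — {P10, P12, P2, P4, P8, P9}
7. P11@(0, 0, -1) [-x clear] — {P10, P11, P12, P2, P4, P8, P9}
8. P3@(0, 3, 0) [+y clear] — {P10, P11, P12, P2, P3, P4, P8, P9}
9. P1@(1, 1, 0) [-y clear] — {P1, P10, P11, P12, P2, P3, P4, P8, P9}
10. P5@(1, 0, 0) [+x clear] — {P1, P10, P11, P12, P2, P3, P4, P5, P8, P9}

Valid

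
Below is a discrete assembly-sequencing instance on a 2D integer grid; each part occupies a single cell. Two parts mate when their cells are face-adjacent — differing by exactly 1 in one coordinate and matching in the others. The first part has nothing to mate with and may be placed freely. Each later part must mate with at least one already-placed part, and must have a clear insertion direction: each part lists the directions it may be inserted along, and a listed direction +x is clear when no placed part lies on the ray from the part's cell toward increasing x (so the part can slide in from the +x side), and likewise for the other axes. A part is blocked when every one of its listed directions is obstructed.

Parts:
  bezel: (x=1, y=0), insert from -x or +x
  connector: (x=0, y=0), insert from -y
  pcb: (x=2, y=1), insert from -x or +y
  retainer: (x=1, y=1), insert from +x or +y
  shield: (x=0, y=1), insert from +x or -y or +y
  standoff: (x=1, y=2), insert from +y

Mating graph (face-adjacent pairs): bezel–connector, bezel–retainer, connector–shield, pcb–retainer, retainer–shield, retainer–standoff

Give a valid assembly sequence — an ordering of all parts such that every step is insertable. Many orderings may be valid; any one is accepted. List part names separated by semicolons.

1. bezel@(1, 0) [-x clear] — {bezel}
2. connector@(0, 0) [-y clear] — {bezel, connector}
3. shield@(0, 1) [+x clear] — {bezel, connector, shield}
4. retainer@(1, 1) [+x clear] — {bezel, connector, retainer, shield}
5. standoff@(1, 2) [+y clear] — {bezel, connector, retainer, shield, standoff}
6. pcb@(2, 1) [+y clear] — {bezel, connector, pcb, retainer, shield, standoff}

bezel; connector; shield; retainer; standoff; pcb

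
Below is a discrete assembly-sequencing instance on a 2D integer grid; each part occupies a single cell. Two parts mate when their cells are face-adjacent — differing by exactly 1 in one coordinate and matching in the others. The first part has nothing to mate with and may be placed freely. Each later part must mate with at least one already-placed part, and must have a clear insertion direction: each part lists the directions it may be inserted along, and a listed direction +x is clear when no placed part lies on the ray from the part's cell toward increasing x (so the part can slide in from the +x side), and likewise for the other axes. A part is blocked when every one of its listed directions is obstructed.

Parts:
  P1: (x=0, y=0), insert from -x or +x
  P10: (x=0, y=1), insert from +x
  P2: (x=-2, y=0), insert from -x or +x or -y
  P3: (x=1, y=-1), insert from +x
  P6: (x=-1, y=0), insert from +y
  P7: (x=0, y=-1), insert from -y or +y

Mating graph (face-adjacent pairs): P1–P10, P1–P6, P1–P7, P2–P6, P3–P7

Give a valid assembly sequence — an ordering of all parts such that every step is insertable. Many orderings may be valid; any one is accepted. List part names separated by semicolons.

P3; P7; P1; P6; P2; P10

1. P3@(1, -1) [+x clear] — {P3}
2. P7@(0, -1) [-y clear] — {P3, P7}
3. P1@(0, 0) [-x clear] — {P1, P3, P7}
4. P6@(-1, 0) [+y clear] — {P1, P3, P6, P7}
5. P2@(-2, 0) [-x clear] — {P1, P2, P3, P6, P7}
6. P10@(0, 1) [+x clear] — {P1, P10, P2, P3, P6, P7}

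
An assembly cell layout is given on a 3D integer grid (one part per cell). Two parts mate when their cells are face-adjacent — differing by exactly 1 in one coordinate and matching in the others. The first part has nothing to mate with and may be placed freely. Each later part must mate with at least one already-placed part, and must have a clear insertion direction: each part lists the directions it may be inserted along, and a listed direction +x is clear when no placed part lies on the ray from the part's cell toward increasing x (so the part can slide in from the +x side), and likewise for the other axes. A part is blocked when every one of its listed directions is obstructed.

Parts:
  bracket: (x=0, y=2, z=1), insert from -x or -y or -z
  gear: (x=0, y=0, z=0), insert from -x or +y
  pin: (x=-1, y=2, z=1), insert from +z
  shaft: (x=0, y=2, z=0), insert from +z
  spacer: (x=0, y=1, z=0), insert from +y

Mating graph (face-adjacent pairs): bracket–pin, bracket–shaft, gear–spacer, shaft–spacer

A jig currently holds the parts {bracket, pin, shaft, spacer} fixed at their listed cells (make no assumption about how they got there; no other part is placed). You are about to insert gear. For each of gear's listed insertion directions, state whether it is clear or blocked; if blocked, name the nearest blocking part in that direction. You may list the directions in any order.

+y: blocked by spacer; -x: clear

-x: ray from gear(0, 0, 0) has no placed part ⇒ clear
+y: nearest on ray is spacer@(0, 1, 0) ⇒ blocked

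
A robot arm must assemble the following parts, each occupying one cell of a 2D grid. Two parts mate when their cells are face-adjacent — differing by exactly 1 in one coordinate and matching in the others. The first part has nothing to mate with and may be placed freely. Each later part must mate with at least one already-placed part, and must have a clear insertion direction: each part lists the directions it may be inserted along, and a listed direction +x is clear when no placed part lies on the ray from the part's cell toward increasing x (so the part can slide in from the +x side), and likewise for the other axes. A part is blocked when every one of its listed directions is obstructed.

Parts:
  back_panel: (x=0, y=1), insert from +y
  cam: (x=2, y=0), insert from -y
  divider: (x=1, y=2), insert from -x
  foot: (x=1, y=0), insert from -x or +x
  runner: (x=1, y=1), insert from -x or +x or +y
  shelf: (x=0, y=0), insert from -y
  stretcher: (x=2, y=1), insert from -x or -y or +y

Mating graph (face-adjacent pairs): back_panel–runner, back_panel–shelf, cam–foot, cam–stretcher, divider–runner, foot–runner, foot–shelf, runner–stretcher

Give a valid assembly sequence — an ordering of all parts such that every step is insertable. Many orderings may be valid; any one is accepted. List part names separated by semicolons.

1. foot@(1, 0) [-x clear] — {foot}
2. shelf@(0, 0) [-y clear] — {foot, shelf}
3. runner@(1, 1) [-x clear] — {foot, runner, shelf}
4. back_panel@(0, 1) [+y clear] — {back_panel, foot, runner, shelf}
5. stretcher@(2, 1) [-y clear] — {back_panel, foot, runner, shelf, stretcher}
6. divider@(1, 2) [-x clear] — {back_panel, divider, foot, runner, shelf, stretcher}
7. cam@(2, 0) [-y clear] — {back_panel, cam, divider, foot, runner, shelf, stretcher}

foot; shelf; runner; back_panel; stretcher; divider; cam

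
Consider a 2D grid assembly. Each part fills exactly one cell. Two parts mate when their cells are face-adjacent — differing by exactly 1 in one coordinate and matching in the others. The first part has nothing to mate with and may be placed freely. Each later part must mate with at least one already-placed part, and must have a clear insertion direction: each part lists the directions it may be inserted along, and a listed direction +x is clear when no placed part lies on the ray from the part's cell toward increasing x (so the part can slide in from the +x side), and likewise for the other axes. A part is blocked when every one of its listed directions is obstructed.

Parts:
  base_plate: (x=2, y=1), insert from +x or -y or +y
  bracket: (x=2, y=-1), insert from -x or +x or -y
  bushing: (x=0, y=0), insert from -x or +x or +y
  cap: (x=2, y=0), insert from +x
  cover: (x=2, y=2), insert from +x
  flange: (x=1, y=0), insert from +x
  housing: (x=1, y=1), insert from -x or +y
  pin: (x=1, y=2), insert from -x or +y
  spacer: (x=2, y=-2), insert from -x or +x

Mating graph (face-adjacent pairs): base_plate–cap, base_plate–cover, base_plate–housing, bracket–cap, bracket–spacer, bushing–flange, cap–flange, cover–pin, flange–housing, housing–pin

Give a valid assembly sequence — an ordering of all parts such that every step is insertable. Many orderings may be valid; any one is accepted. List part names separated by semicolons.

base_plate; cover; pin; housing; flange; bushing; cap; bracket; spacer

1. base_plate@(2, 1) [+x clear] — {base_plate}
2. cover@(2, 2) [+x clear] — {base_plate, cover}
3. pin@(1, 2) [-x clear] — {base_plate, cover, pin}
4. housing@(1, 1) [-x clear] — {base_plate, cover, housing, pin}
5. flange@(1, 0) [+x clear] — {base_plate, cover, flange, housing, pin}
6. bushing@(0, 0) [-x clear] — {base_plate, bushing, cover, flange, housing, pin}
7. cap@(2, 0) [+x clear] — {base_plate, bushing, cap, cover, flange, housing, pin}
8. bracket@(2, -1) [-x clear] — {base_plate, bracket, bushing, cap, cover, flange, housing, pin}
9. spacer@(2, -2) [-x clear] — {base_plate, bracket, bushing, cap, cover, flange, housing, pin, spacer}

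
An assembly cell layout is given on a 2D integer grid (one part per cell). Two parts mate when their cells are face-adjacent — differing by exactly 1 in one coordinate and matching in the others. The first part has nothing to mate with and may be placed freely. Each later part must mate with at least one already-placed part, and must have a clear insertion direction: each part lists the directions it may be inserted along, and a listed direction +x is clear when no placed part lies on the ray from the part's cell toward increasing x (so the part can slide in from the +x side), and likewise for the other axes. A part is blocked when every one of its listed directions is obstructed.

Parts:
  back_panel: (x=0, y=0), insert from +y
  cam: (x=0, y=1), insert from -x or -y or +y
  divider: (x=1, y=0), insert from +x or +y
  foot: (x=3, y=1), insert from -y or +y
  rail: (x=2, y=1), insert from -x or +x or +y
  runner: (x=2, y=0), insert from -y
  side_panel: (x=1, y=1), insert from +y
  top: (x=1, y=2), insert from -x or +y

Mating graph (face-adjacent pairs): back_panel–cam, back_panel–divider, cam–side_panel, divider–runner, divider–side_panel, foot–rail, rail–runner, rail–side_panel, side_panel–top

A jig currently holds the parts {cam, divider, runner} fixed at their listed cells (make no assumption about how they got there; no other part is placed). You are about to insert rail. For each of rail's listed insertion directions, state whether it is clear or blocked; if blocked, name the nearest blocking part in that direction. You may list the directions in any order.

-x: nearest on ray is cam@(0, 1) ⇒ blocked
+x: ray from rail(2, 1) has no placed part ⇒ clear
+y: ray from rail(2, 1) has no placed part ⇒ clear

+x: clear; +y: clear; -x: blocked by cam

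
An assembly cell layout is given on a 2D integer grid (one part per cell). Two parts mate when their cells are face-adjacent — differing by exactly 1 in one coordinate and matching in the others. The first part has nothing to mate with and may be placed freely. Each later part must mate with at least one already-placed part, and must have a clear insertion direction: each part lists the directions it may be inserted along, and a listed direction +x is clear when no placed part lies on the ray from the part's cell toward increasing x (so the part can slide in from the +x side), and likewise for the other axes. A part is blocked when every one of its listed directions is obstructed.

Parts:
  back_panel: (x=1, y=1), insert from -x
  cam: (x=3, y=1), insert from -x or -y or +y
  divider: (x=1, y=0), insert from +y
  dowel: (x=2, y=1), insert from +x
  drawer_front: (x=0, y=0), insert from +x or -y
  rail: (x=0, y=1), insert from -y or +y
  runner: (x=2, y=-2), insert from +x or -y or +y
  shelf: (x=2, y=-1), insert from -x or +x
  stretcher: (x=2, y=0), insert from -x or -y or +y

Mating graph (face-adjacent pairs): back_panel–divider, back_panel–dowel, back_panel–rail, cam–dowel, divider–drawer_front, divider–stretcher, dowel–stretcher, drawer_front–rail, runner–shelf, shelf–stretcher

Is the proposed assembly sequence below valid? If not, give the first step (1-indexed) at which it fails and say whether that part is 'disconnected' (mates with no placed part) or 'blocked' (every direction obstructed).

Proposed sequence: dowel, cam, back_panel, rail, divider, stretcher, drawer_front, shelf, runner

Invalid at step 5 (blocked)

1. dowel@(2, 1) [+x clear] — {dowel}
2. cam@(3, 1) [-y clear] — {cam, dowel}
3. back_panel@(1, 1) [-x clear] — {back_panel, cam, dowel}
4. rail@(0, 1) [-y clear] — {back_panel, cam, dowel, rail}
5. divider@(1, 0) — +y all obstructed ⇒ blocked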